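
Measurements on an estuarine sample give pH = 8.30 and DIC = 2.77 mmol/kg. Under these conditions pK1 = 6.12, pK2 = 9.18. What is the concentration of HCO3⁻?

[HCO3⁻] = 2.43 mmol/kg

α₁ = 1 / (1 + [H⁺]/K1 + K2/[H⁺]) = 1 / (1 + 10^-2.18 + 10^-0.88)
   = 1 / (1 + 0.0066069 + 0.13183) = 1/1.1384 = 0.8784
[HCO3⁻] = α₁ × DIC = 0.8784 × 2.77 = 2.43 mmol/kg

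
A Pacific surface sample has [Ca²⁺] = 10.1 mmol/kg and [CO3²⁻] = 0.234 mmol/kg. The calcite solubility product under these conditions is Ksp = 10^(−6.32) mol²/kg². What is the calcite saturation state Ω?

Ksp = 10^(−6.32) = 4.786×10^-7
Ω = [Ca²⁺][CO3²⁻]/Ksp = (10.1×10^-3)(0.234×10^-3) / 4.786×10^-7 = 4.94

Ω = 4.94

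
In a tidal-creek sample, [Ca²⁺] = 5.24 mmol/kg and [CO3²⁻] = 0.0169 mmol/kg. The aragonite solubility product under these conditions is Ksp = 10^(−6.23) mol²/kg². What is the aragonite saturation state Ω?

Ksp = 10^(−6.23) = 5.888×10^-7
Ω = [Ca²⁺][CO3²⁻]/Ksp = (5.24×10^-3)(0.0169×10^-3) / 5.888×10^-7 = 0.150

Ω = 0.150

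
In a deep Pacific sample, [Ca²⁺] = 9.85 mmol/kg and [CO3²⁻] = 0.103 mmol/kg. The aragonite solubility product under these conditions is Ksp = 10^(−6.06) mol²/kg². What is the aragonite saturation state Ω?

Ω = 1.16

Ksp = 10^(−6.06) = 8.710×10^-7
Ω = [Ca²⁺][CO3²⁻]/Ksp = (9.85×10^-3)(0.103×10^-3) / 8.710×10^-7 = 1.16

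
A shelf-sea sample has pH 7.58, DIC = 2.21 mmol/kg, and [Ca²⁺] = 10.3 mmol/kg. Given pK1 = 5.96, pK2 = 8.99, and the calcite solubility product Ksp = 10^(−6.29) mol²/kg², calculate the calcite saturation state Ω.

α₂ = 1 / (1 + [H⁺]/K2 + [H⁺]²/(K1K2)) = 1 / (1 + 10^+1.41 + 10^-0.21)
   = 1 / (1 + 25.704 + 0.61660) = 1/27.321 = 0.03660
[CO3²⁻] = α₂ × DIC = 0.03660 × 2.21 = 0.08089 mmol/kg
Ksp = 10^(−6.29) = 5.129×10^-7
Ω = [Ca²⁺][CO3²⁻]/Ksp = (10.3×10^-3)(8.089×10^-5) / 5.129×10^-7 = 1.62

Ω = 1.62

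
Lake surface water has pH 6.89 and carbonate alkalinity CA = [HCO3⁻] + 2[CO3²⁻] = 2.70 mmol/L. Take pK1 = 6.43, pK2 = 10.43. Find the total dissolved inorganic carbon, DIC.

CA = [HCO3⁻] + 2[CO3²⁻] = (α₁ + 2α₂)·DIC
At pH 6.89: [H⁺]/K1 = 10^-0.46 = 0.34674, K2/[H⁺] = 10^-3.54 = 0.00028840
α₁ = 1/(1 + 0.34674 + 0.00028840) = 1/1.3470 = 0.7424; α₂ = α₁·K2/[H⁺] = 0.0002141
α₁ + 2α₂ = 0.7428
DIC = CA / (α₁ + 2α₂) = 2.70 / 0.7428 = 3.63 mmol/L

DIC = 3.63 mmol/L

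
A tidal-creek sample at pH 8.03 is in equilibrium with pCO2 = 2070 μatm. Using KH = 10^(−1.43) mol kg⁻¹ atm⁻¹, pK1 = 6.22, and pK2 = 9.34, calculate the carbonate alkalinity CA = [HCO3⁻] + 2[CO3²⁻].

CA = 5.45 mmol/kg

[CO2*] = KH · pCO2 = 10^(−1.43) × 2070×10^-6 = 7.691×10^-5 mol/kg
α₀ = 1/(1 + K1/[H⁺] + K1K2/[H⁺]²) = 1/(1 + 10^+1.81 + 10^+0.50) = 0.01455
DIC = [CO2*]/α₀ = 7.691×10^-5 / 0.01455 = 5.286 mmol/kg
CA = (α₁ + 2α₂)·DIC = (0.9394 + 2×0.04601) × 5.286 = 5.45 mmol/kg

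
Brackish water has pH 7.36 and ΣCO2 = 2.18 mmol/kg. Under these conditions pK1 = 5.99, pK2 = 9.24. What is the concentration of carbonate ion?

[CO3²⁻] = 0.0272 mmol/kg

α₂ = 1 / (1 + [H⁺]/K2 + [H⁺]²/(K1K2)) = 1 / (1 + 10^+1.88 + 10^+0.51)
   = 1 / (1 + 75.858 + 3.2359) = 1/80.094 = 0.01249
[CO3²⁻] = α₂ × DIC = 0.01249 × 2.18 = 0.0272 mmol/kg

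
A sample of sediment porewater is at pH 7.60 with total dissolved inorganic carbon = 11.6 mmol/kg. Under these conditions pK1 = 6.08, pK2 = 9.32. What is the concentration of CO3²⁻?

[CO3²⁻] = 0.211 mmol/kg

α₂ = 1 / (1 + [H⁺]/K2 + [H⁺]²/(K1K2)) = 1 / (1 + 10^+1.72 + 10^+0.20)
   = 1 / (1 + 52.481 + 1.5849) = 1/55.066 = 0.01816
[CO3²⁻] = α₂ × DIC = 0.01816 × 11.6 = 0.211 mmol/kg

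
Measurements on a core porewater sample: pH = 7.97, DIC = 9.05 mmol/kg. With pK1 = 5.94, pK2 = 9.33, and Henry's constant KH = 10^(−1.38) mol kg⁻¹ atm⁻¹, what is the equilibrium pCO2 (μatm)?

pCO2 = 1920 μatm

α₀ = 1 / (1 + K1/[H⁺] + K1K2/[H⁺]²) = 1 / (1 + 10^+2.03 + 10^+0.67)
   = 1 / (1 + 107.15 + 4.6774) = 1/112.83 = 0.008863
[CO2*] = α₀ × DIC = 0.008863 × 9.05 = 0.08021 mmol/kg
pCO2 = [CO2*]/KH = 8.021×10^-5 / 4.169×10^-2 = 1920 μatm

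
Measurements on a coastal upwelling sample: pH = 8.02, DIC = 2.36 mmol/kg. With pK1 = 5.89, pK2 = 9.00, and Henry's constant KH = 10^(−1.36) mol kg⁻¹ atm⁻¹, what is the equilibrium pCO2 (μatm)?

pCO2 = 360 μatm

α₀ = 1 / (1 + K1/[H⁺] + K1K2/[H⁺]²) = 1 / (1 + 10^+2.13 + 10^+1.15)
   = 1 / (1 + 134.90 + 14.125) = 1/150.02 = 0.006666
[CO2*] = α₀ × DIC = 0.006666 × 2.36 = 0.01573 mmol/kg = 15.73 μmol/kg
pCO2 = [CO2*]/KH = 1.573×10^-5 / 4.365×10^-2 = 360 μatm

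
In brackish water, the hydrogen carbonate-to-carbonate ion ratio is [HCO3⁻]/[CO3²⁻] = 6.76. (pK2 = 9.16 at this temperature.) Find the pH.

pH = 8.33

From K2 = [H⁺][CO3²⁻]/[HCO3⁻]:  pH = pK2 − log₁₀([HCO3⁻]/[CO3²⁻])
log₁₀(6.76) = +0.830
pH = 9.16 − (+0.830) = 8.33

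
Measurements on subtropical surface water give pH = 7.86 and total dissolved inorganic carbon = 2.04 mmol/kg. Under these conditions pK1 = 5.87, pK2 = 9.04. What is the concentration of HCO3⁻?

[HCO3⁻] = 1.90 mmol/kg

α₁ = 1 / (1 + [H⁺]/K1 + K2/[H⁺]) = 1 / (1 + 10^-1.99 + 10^-1.18)
   = 1 / (1 + 0.010233 + 0.066069) = 1/1.0763 = 0.9291
[HCO3⁻] = α₁ × DIC = 0.9291 × 2.04 = 1.90 mmol/kg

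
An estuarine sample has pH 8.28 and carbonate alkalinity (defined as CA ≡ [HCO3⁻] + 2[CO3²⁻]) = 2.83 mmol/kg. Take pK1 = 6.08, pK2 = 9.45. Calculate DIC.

DIC = 2.68 mmol/kg

CA = [HCO3⁻] + 2[CO3²⁻] = (α₁ + 2α₂)·DIC
At pH 8.28: [H⁺]/K1 = 10^-2.20 = 0.0063096, K2/[H⁺] = 10^-1.17 = 0.067608
α₁ = 1/(1 + 0.0063096 + 0.067608) = 1/1.0739 = 0.9312; α₂ = α₁·K2/[H⁺] = 0.06295
α₁ + 2α₂ = 1.0571
DIC = CA / (α₁ + 2α₂) = 2.83 / 1.0571 = 2.68 mmol/kg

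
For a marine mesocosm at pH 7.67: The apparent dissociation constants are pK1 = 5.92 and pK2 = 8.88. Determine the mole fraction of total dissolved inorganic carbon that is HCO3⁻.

α₁ = 1 / (1 + [H⁺]/K1 + K2/[H⁺]) = 1 / (1 + 10^-1.75 + 10^-1.21)
   = 1 / (1 + 0.017783 + 0.061660) = 1/1.0794 = 0.9264

α₁ = 0.926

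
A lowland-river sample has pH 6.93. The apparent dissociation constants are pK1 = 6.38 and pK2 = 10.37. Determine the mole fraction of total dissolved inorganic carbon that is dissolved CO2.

α₀ = 0.220

α₀ = 1 / (1 + K1/[H⁺] + K1K2/[H⁺]²) = 1 / (1 + 10^+0.55 + 10^-2.89)
   = 1 / (1 + 3.5481 + 0.0012882) = 1/4.5494 = 0.2198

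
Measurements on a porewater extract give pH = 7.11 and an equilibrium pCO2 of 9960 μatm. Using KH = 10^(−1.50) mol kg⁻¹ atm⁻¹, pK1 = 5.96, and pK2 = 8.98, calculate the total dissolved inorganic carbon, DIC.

[CO2*] = KH · pCO2 = 10^(−1.50) × 9960×10^-6 = 3.150×10^-4 mol/kg
α₀ = 1/(1 + K1/[H⁺] + K1K2/[H⁺]²) = 1/(1 + 10^+1.15 + 10^-0.72) = 0.06529
DIC = [CO2*]/α₀ = 3.150×10^-4 / 0.06529 = 4.82 mmol/kg

DIC = 4.82 mmol/kg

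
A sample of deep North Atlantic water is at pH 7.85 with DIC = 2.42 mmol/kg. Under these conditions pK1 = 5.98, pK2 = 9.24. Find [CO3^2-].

α₂ = 1 / (1 + [H⁺]/K2 + [H⁺]²/(K1K2)) = 1 / (1 + 10^+1.39 + 10^-0.48)
   = 1 / (1 + 24.547 + 0.33113) = 1/25.878 = 0.03864
[CO3²⁻] = α₂ × DIC = 0.03864 × 2.42 = 0.0935 mmol/kg

[CO3²⁻] = 0.0935 mmol/kg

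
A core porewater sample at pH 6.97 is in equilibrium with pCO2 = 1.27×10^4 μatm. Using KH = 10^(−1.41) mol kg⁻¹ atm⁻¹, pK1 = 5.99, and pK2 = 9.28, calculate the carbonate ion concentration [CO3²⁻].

[CO3²⁻] = 0.0231 mmol/kg

[CO2*] = KH · pCO2 = 10^(−1.41) × 1.27×10^4×10^-6 = 4.941×10^-4 mol/kg
α₀ = 1/(1 + K1/[H⁺] + K1K2/[H⁺]²) = 1/(1 + 10^+0.98 + 10^-1.33) = 0.09437
DIC = [CO2*]/α₀ = 4.941×10^-4 / 0.09437 = 5.236 mmol/kg
[CO3²⁻] = α₂·DIC; α₂ = 0.004414, so [CO3²⁻] = 0.004414 × 5.236 = 0.0231 mmol/kg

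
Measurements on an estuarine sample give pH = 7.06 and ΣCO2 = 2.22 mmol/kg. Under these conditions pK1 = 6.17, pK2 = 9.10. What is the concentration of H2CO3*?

[CO2*] = 0.251 mmol/kg

α₀ = 1 / (1 + K1/[H⁺] + K1K2/[H⁺]²) = 1 / (1 + 10^+0.89 + 10^-1.15)
   = 1 / (1 + 7.7625 + 0.070795) = 1/8.8333 = 0.1132
[CO2*] = α₀ × DIC = 0.1132 × 2.22 = 0.251 mmol/kg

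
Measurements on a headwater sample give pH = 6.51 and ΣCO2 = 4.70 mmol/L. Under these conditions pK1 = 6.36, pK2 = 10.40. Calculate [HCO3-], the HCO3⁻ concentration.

α₁ = 1 / (1 + [H⁺]/K1 + K2/[H⁺]) = 1 / (1 + 10^-0.15 + 10^-3.89)
   = 1 / (1 + 0.70795 + 0.00012882) = 1/1.7081 = 0.5855
[HCO3⁻] = α₁ × DIC = 0.5855 × 4.70 = 2.75 mmol/L

[HCO3⁻] = 2.75 mmol/L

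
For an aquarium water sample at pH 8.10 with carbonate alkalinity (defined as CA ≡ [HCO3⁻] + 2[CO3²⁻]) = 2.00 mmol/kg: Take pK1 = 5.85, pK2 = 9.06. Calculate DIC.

DIC = 1.83 mmol/kg

CA = [HCO3⁻] + 2[CO3²⁻] = (α₁ + 2α₂)·DIC
At pH 8.10: [H⁺]/K1 = 10^-2.25 = 0.0056234, K2/[H⁺] = 10^-0.96 = 0.10965
α₁ = 1/(1 + 0.0056234 + 0.10965) = 1/1.1153 = 0.8966; α₂ = α₁·K2/[H⁺] = 0.09831
α₁ + 2α₂ = 1.0933
DIC = CA / (α₁ + 2α₂) = 2.00 / 1.0933 = 1.83 mmol/kg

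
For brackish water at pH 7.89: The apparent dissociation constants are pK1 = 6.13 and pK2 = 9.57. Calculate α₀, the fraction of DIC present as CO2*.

α₀ = 0.0167

α₀ = 1 / (1 + K1/[H⁺] + K1K2/[H⁺]²) = 1 / (1 + 10^+1.76 + 10^+0.08)
   = 1 / (1 + 57.544 + 1.2023) = 1/59.746 = 0.01674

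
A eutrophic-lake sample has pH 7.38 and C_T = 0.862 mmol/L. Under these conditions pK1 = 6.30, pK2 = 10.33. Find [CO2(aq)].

α₀ = 1 / (1 + K1/[H⁺] + K1K2/[H⁺]²) = 1 / (1 + 10^+1.08 + 10^-1.87)
   = 1 / (1 + 12.023 + 0.013490) = 1/13.036 = 0.07671
[CO2*] = α₀ × DIC = 0.07671 × 0.862 = 0.0661 mmol/L

[CO2*] = 0.0661 mmol/L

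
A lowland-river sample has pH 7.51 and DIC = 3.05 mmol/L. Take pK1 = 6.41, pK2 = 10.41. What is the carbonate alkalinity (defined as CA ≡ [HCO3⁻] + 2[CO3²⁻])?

CA = [HCO3⁻] + 2[CO3²⁻] = (α₁ + 2α₂)·DIC
At pH 7.51: [H⁺]/K1 = 10^-1.10 = 0.079433, K2/[H⁺] = 10^-2.90 = 0.0012589
α₁ = 1/(1 + 0.079433 + 0.0012589) = 1/1.0807 = 0.9253; α₂ = α₁·K2/[H⁺] = 0.001165
α₁ + 2α₂ = 0.9277
CA = 0.9277 × 3.05 = 2.83 mmol/L

CA = 2.83 mmol/L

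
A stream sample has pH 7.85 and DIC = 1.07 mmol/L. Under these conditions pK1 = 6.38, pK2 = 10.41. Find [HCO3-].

[HCO3⁻] = 1.03 mmol/L

α₁ = 1 / (1 + [H⁺]/K1 + K2/[H⁺]) = 1 / (1 + 10^-1.47 + 10^-2.56)
   = 1 / (1 + 0.033884 + 0.0027542) = 1/1.0366 = 0.9647
[HCO3⁻] = α₁ × DIC = 0.9647 × 1.07 = 1.03 mmol/L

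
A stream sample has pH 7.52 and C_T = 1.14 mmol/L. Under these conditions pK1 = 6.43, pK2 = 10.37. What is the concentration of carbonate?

α₂ = 1 / (1 + [H⁺]/K2 + [H⁺]²/(K1K2)) = 1 / (1 + 10^+2.85 + 10^+1.76)
   = 1 / (1 + 707.95 + 57.544) = 1/766.49 = 0.001305
[CO3²⁻] = α₂ × DIC = 0.001305 × 1.14 = 0.00149 mmol/L = 1.49 μmol/L

[CO3²⁻] = 1.49 μmol/L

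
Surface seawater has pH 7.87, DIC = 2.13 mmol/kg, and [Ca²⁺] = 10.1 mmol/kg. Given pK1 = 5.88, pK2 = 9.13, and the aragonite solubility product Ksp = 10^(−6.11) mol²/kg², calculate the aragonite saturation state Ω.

α₂ = 1 / (1 + [H⁺]/K2 + [H⁺]²/(K1K2)) = 1 / (1 + 10^+1.26 + 10^-0.73)
   = 1 / (1 + 18.197 + 0.18621) = 1/19.383 = 0.05159
[CO3²⁻] = α₂ × DIC = 0.05159 × 2.13 = 0.1099 mmol/kg
Ksp = 10^(−6.11) = 7.762×10^-7
Ω = [Ca²⁺][CO3²⁻]/Ksp = (10.1×10^-3)(1.099×10^-4) / 7.762×10^-7 = 1.43

Ω = 1.43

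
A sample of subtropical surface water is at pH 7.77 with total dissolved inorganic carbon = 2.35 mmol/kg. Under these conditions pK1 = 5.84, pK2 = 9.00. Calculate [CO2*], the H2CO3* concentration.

α₀ = 1 / (1 + K1/[H⁺] + K1K2/[H⁺]²) = 1 / (1 + 10^+1.93 + 10^+0.70)
   = 1 / (1 + 85.114 + 5.0119) = 1/91.126 = 0.01097
[CO2*] = α₀ × DIC = 0.01097 × 2.35 = 0.0258 mmol/kg

[CO2*] = 0.0258 mmol/kg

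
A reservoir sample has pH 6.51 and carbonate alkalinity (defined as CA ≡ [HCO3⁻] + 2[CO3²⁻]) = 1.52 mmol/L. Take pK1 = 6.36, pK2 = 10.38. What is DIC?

CA = [HCO3⁻] + 2[CO3²⁻] = (α₁ + 2α₂)·DIC
At pH 6.51: [H⁺]/K1 = 10^-0.15 = 0.70795, K2/[H⁺] = 10^-3.87 = 0.00013490
α₁ = 1/(1 + 0.70795 + 0.00013490) = 1/1.7081 = 0.5855; α₂ = α₁·K2/[H⁺] = 7.898×10^-5
α₁ + 2α₂ = 0.5856
DIC = CA / (α₁ + 2α₂) = 1.52 / 0.5856 = 2.60 mmol/L

DIC = 2.60 mmol/L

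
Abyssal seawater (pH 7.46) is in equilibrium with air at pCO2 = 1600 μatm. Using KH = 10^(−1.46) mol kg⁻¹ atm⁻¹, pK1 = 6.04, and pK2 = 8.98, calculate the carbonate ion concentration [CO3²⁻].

[CO2*] = KH · pCO2 = 10^(−1.46) × 1600×10^-6 = 5.548×10^-5 mol/kg
α₀ = 1/(1 + K1/[H⁺] + K1K2/[H⁺]²) = 1/(1 + 10^+1.42 + 10^-0.10) = 0.03559
DIC = [CO2*]/α₀ = 5.548×10^-5 / 0.03559 = 1.559 mmol/kg
[CO3²⁻] = α₂·DIC; α₂ = 0.02827, so [CO3²⁻] = 0.02827 × 1.559 = 0.0441 mmol/kg

[CO3²⁻] = 0.0441 mmol/kg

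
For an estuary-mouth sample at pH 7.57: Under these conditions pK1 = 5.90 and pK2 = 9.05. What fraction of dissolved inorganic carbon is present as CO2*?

α₀ = 0.0203

α₀ = 1 / (1 + K1/[H⁺] + K1K2/[H⁺]²) = 1 / (1 + 10^+1.67 + 10^+0.19)
   = 1 / (1 + 46.774 + 1.5488) = 1/49.322 = 0.02027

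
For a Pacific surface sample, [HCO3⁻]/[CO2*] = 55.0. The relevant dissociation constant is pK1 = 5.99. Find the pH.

From K1 = [H⁺][HCO3⁻]/[CO2*]:  pH = pK1 + log₁₀([HCO3⁻]/[CO2*])
log₁₀(55.0) = +1.740
pH = 5.99 + (+1.740) = 7.73

pH = 7.73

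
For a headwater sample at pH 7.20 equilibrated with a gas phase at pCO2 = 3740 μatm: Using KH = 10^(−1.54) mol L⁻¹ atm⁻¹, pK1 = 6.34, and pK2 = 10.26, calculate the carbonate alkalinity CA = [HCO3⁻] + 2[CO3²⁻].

CA = 0.783 mmol/L

[CO2*] = KH · pCO2 = 10^(−1.54) × 3740×10^-6 = 1.079×10^-4 mol/L
α₀ = 1/(1 + K1/[H⁺] + K1K2/[H⁺]²) = 1/(1 + 10^+0.86 + 10^-2.20) = 0.1212
DIC = [CO2*]/α₀ = 1.079×10^-4 / 0.1212 = 0.8899 mmol/L
CA = (α₁ + 2α₂)·DIC = (0.8780 + 2×0.0007647) × 0.8899 = 0.783 mmol/L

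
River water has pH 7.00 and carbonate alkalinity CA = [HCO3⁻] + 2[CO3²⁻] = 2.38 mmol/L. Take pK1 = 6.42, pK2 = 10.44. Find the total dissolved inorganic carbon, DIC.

CA = [HCO3⁻] + 2[CO3²⁻] = (α₁ + 2α₂)·DIC
At pH 7.00: [H⁺]/K1 = 10^-0.58 = 0.26303, K2/[H⁺] = 10^-3.44 = 0.00036308
α₁ = 1/(1 + 0.26303 + 0.00036308) = 1/1.2634 = 0.7915; α₂ = α₁·K2/[H⁺] = 0.0002874
α₁ + 2α₂ = 0.7921
DIC = CA / (α₁ + 2α₂) = 2.38 / 0.7921 = 3.00 mmol/L

DIC = 3.00 mmol/L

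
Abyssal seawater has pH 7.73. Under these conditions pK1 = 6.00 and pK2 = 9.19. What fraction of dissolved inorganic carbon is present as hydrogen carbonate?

α₁ = 0.949

α₁ = 1 / (1 + [H⁺]/K1 + K2/[H⁺]) = 1 / (1 + 10^-1.73 + 10^-1.46)
   = 1 / (1 + 0.018621 + 0.034674) = 1/1.0533 = 0.9494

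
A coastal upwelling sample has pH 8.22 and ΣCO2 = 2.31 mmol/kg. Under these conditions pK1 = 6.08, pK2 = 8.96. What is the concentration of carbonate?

[CO3²⁻] = 0.353 mmol/kg

α₂ = 1 / (1 + [H⁺]/K2 + [H⁺]²/(K1K2)) = 1 / (1 + 10^+0.74 + 10^-1.40)
   = 1 / (1 + 5.4954 + 0.039811) = 1/6.5352 = 0.1530
[CO3²⁻] = α₂ × DIC = 0.1530 × 2.31 = 0.353 mmol/kg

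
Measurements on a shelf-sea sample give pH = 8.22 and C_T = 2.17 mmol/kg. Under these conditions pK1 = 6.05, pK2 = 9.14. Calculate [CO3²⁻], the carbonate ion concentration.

α₂ = 1 / (1 + [H⁺]/K2 + [H⁺]²/(K1K2)) = 1 / (1 + 10^+0.92 + 10^-1.25)
   = 1 / (1 + 8.3176 + 0.056234) = 1/9.3739 = 0.1067
[CO3²⁻] = α₂ × DIC = 0.1067 × 2.17 = 0.231 mmol/kg

[CO3²⁻] = 0.231 mmol/kg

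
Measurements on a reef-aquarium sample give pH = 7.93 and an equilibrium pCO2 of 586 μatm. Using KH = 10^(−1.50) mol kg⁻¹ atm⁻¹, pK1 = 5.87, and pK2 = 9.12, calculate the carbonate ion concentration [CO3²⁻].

[CO3²⁻] = 0.137 mmol/kg

[CO2*] = KH · pCO2 = 10^(−1.50) × 586×10^-6 = 1.853×10^-5 mol/kg
α₀ = 1/(1 + K1/[H⁺] + K1K2/[H⁺]²) = 1/(1 + 10^+2.06 + 10^+0.87) = 0.008115
DIC = [CO2*]/α₀ = 1.853×10^-5 / 0.008115 = 2.284 mmol/kg
[CO3²⁻] = α₂·DIC; α₂ = 0.06016, so [CO3²⁻] = 0.06016 × 2.284 = 0.137 mmol/kg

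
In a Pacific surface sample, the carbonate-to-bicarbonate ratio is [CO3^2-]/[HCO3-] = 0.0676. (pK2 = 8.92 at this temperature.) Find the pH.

pH = 7.75

From K2 = [H⁺][CO3^2-]/[HCO3-]:  pH = pK2 + log₁₀([CO3^2-]/[HCO3-])
log₁₀(0.0676) = -1.170
pH = 8.92 + (-1.170) = 7.75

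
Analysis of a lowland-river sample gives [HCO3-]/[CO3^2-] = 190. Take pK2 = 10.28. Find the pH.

pH = 8.00

From K2 = [H⁺][CO3^2-]/[HCO3-]:  pH = pK2 − log₁₀([HCO3-]/[CO3^2-])
log₁₀(190) = +2.279
pH = 10.28 − (+2.279) = 8.00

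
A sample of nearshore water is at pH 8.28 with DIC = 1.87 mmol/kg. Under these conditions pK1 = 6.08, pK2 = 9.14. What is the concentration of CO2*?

α₀ = 1 / (1 + K1/[H⁺] + K1K2/[H⁺]²) = 1 / (1 + 10^+2.20 + 10^+1.34)
   = 1 / (1 + 158.49 + 21.878) = 1/181.37 = 0.005514
[CO2*] = α₀ × DIC = 0.005514 × 1.87 = 0.0103 mmol/kg = 10.3 μmol/kg

[CO2*] = 10.3 μmol/kg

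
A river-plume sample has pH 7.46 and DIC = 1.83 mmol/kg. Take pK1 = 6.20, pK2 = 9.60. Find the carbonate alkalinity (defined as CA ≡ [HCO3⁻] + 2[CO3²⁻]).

CA = 1.75 mmol/kg

CA = [HCO3⁻] + 2[CO3²⁻] = (α₁ + 2α₂)·DIC
At pH 7.46: [H⁺]/K1 = 10^-1.26 = 0.054954, K2/[H⁺] = 10^-2.14 = 0.0072444
α₁ = 1/(1 + 0.054954 + 0.0072444) = 1/1.0622 = 0.9414; α₂ = α₁·K2/[H⁺] = 0.006820
α₁ + 2α₂ = 0.9551
CA = 0.9551 × 1.83 = 1.75 mmol/kg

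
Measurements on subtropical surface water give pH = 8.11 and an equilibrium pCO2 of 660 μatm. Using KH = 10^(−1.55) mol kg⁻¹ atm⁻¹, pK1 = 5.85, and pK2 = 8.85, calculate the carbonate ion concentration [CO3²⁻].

[CO3²⁻] = 0.616 mmol/kg

[CO2*] = KH · pCO2 = 10^(−1.55) × 660×10^-6 = 1.860×10^-5 mol/kg
α₀ = 1/(1 + K1/[H⁺] + K1K2/[H⁺]²) = 1/(1 + 10^+2.26 + 10^+1.52) = 0.004628
DIC = [CO2*]/α₀ = 1.860×10^-5 / 0.004628 = 4.019 mmol/kg
[CO3²⁻] = α₂·DIC; α₂ = 0.1532, so [CO3²⁻] = 0.1532 × 4.019 = 0.616 mmol/kg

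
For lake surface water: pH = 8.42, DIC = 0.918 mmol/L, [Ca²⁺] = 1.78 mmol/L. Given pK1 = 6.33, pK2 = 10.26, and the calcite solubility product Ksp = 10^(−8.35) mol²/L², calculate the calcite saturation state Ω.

Ω = 5.17

α₂ = 1 / (1 + [H⁺]/K2 + [H⁺]²/(K1K2)) = 1 / (1 + 10^+1.84 + 10^-0.25)
   = 1 / (1 + 69.183 + 0.56234) = 1/70.745 = 0.01414
[CO3²⁻] = α₂ × DIC = 0.01414 × 0.918 = 0.01298 mmol/L = 12.98 μmol/L
Ksp = 10^(−8.35) = 4.467×10^-9
Ω = [Ca²⁺][CO3²⁻]/Ksp = (1.78×10^-3)(1.298×10^-5) / 4.467×10^-9 = 5.17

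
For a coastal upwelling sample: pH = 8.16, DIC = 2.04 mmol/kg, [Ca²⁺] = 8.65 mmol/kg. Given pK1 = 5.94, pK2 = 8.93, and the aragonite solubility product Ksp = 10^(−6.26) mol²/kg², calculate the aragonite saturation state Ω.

Ω = 4.64

α₂ = 1 / (1 + [H⁺]/K2 + [H⁺]²/(K1K2)) = 1 / (1 + 10^+0.77 + 10^-1.45)
   = 1 / (1 + 5.8884 + 0.035481) = 1/6.9239 = 0.1444
[CO3²⁻] = α₂ × DIC = 0.1444 × 2.04 = 0.2946 mmol/kg
Ksp = 10^(−6.26) = 5.495×10^-7
Ω = [Ca²⁺][CO3²⁻]/Ksp = (8.65×10^-3)(2.946×10^-4) / 5.495×10^-7 = 4.64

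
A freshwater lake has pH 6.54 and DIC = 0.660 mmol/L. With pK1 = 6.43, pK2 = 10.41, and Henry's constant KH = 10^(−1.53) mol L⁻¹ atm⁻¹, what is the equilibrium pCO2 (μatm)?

pCO2 = 9770 μatm

α₀ = 1 / (1 + K1/[H⁺] + K1K2/[H⁺]²) = 1 / (1 + 10^+0.11 + 10^-3.76)
   = 1 / (1 + 1.2882 + 0.00017378) = 1/2.2884 = 0.4370
[CO2*] = α₀ × DIC = 0.4370 × 0.660 = 0.2884 mmol/L
pCO2 = [CO2*]/KH = 2.884×10^-4 / 2.951×10^-2 = 9770 μatm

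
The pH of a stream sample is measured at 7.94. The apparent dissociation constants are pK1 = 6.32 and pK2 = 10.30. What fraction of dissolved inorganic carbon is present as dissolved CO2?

α₀ = 1 / (1 + K1/[H⁺] + K1K2/[H⁺]²) = 1 / (1 + 10^+1.62 + 10^-0.74)
   = 1 / (1 + 41.687 + 0.18197) = 1/42.869 = 0.02333

α₀ = 0.0233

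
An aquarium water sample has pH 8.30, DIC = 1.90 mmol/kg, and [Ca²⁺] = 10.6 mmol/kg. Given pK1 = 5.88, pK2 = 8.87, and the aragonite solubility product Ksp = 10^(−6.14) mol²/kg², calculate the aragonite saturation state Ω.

Ω = 5.88

α₂ = 1 / (1 + [H⁺]/K2 + [H⁺]²/(K1K2)) = 1 / (1 + 10^+0.57 + 10^-1.85)
   = 1 / (1 + 3.7154 + 0.014125) = 1/4.7295 = 0.2114
[CO3²⁻] = α₂ × DIC = 0.2114 × 1.90 = 0.4017 mmol/kg
Ksp = 10^(−6.14) = 7.244×10^-7
Ω = [Ca²⁺][CO3²⁻]/Ksp = (10.6×10^-3)(4.017×10^-4) / 7.244×10^-7 = 5.88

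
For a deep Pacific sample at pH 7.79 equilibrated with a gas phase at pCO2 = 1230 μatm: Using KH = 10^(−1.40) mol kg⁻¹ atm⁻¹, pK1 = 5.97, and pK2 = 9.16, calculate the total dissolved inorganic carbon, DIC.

[CO2*] = KH · pCO2 = 10^(−1.40) × 1230×10^-6 = 4.897×10^-5 mol/kg
α₀ = 1/(1 + K1/[H⁺] + K1K2/[H⁺]²) = 1/(1 + 10^+1.82 + 10^+0.45) = 0.01431
DIC = [CO2*]/α₀ = 4.897×10^-5 / 0.01431 = 3.42 mmol/kg

DIC = 3.42 mmol/kg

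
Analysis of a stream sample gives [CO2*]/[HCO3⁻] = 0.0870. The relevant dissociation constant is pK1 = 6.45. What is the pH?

From K1 = [H⁺][HCO3⁻]/[CO2*]:  pH = pK1 − log₁₀([CO2*]/[HCO3⁻])
log₁₀(0.0870) = -1.060
pH = 6.45 − (-1.060) = 7.51

pH = 7.51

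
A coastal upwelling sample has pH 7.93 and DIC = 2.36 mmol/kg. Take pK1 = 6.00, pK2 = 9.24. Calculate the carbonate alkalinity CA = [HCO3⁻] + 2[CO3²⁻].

CA = [HCO3⁻] + 2[CO3²⁻] = (α₁ + 2α₂)·DIC
At pH 7.93: [H⁺]/K1 = 10^-1.93 = 0.011749, K2/[H⁺] = 10^-1.31 = 0.048978
α₁ = 1/(1 + 0.011749 + 0.048978) = 1/1.0607 = 0.9427; α₂ = α₁·K2/[H⁺] = 0.04617
α₁ + 2α₂ = 1.0351
CA = 1.0351 × 2.36 = 2.44 mmol/kg

CA = 2.44 mmol/kg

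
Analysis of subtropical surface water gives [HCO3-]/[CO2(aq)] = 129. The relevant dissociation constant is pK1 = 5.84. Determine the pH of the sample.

From K1 = [H⁺][HCO3-]/[CO2(aq)]:  pH = pK1 + log₁₀([HCO3-]/[CO2(aq)])
log₁₀(129) = +2.111
pH = 5.84 + (+2.111) = 7.95

pH = 7.95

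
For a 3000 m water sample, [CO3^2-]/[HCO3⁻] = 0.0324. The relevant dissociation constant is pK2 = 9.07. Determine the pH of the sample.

pH = 7.58

From K2 = [H⁺][CO3^2-]/[HCO3⁻]:  pH = pK2 + log₁₀([CO3^2-]/[HCO3⁻])
log₁₀(0.0324) = -1.489
pH = 9.07 + (-1.489) = 7.58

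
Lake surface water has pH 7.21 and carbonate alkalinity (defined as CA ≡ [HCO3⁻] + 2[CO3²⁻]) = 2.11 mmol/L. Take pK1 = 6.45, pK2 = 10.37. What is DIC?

CA = [HCO3⁻] + 2[CO3²⁻] = (α₁ + 2α₂)·DIC
At pH 7.21: [H⁺]/K1 = 10^-0.76 = 0.17378, K2/[H⁺] = 10^-3.16 = 0.00069183
α₁ = 1/(1 + 0.17378 + 0.00069183) = 1/1.1745 = 0.8514; α₂ = α₁·K2/[H⁺] = 0.0005891
α₁ + 2α₂ = 0.8526
DIC = CA / (α₁ + 2α₂) = 2.11 / 0.8526 = 2.47 mmol/L

DIC = 2.47 mmol/L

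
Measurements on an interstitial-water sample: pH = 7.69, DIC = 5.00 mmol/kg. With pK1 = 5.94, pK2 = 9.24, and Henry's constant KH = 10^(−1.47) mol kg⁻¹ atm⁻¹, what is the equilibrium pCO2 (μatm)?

pCO2 = 2510 μatm

α₀ = 1 / (1 + K1/[H⁺] + K1K2/[H⁺]²) = 1 / (1 + 10^+1.75 + 10^+0.20)
   = 1 / (1 + 56.234 + 1.5849) = 1/58.819 = 0.01700
[CO2*] = α₀ × DIC = 0.01700 × 5.00 = 0.08501 mmol/kg
pCO2 = [CO2*]/KH = 8.501×10^-5 / 3.388×10^-2 = 2510 μatm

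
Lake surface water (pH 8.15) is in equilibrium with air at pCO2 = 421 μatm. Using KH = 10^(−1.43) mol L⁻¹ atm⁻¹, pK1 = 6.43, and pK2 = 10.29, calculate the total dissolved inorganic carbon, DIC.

DIC = 0.842 mmol/L

[CO2*] = KH · pCO2 = 10^(−1.43) × 421×10^-6 = 1.564×10^-5 mol/L
α₀ = 1/(1 + K1/[H⁺] + K1K2/[H⁺]²) = 1/(1 + 10^+1.72 + 10^-0.42) = 0.01857
DIC = [CO2*]/α₀ = 1.564×10^-5 / 0.01857 = 0.842 mmol/L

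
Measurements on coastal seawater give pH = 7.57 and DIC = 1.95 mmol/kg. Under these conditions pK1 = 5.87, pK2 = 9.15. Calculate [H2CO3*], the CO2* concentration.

α₀ = 1 / (1 + K1/[H⁺] + K1K2/[H⁺]²) = 1 / (1 + 10^+1.70 + 10^+0.12)
   = 1 / (1 + 50.119 + 1.3183) = 1/52.437 = 0.01907
[CO2*] = α₀ × DIC = 0.01907 × 1.95 = 0.0372 mmol/kg

[CO2*] = 0.0372 mmol/kg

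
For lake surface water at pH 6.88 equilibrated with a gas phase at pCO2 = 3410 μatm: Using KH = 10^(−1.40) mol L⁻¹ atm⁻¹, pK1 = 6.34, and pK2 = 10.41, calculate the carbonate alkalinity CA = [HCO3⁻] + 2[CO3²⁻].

[CO2*] = KH · pCO2 = 10^(−1.40) × 3410×10^-6 = 1.358×10^-4 mol/L
α₀ = 1/(1 + K1/[H⁺] + K1K2/[H⁺]²) = 1/(1 + 10^+0.54 + 10^-2.99) = 0.2238
DIC = [CO2*]/α₀ = 1.358×10^-4 / 0.2238 = 0.6066 mmol/L
CA = (α₁ + 2α₂)·DIC = (0.7760 + 2×0.0002290) × 0.6066 = 0.471 mmol/L

CA = 0.471 mmol/L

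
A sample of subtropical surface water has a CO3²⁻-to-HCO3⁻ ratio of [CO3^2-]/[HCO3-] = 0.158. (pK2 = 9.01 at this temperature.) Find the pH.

From K2 = [H⁺][CO3^2-]/[HCO3-]:  pH = pK2 + log₁₀([CO3^2-]/[HCO3-])
log₁₀(0.158) = -0.801
pH = 9.01 + (-0.801) = 8.21

pH = 8.21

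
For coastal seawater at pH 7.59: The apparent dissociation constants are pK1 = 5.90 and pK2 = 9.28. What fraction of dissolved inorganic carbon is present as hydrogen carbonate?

α₁ = 0.961

α₁ = 1 / (1 + [H⁺]/K1 + K2/[H⁺]) = 1 / (1 + 10^-1.69 + 10^-1.69)
   = 1 / (1 + 0.020417 + 0.020417) = 1/1.0408 = 0.9608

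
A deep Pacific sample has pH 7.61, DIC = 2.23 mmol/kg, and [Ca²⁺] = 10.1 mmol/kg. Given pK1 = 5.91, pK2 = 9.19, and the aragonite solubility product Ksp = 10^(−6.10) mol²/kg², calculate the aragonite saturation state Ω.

Ω = 0.713

α₂ = 1 / (1 + [H⁺]/K2 + [H⁺]²/(K1K2)) = 1 / (1 + 10^+1.58 + 10^-0.12)
   = 1 / (1 + 38.019 + 0.75858) = 1/39.778 = 0.02514
[CO3²⁻] = α₂ × DIC = 0.02514 × 2.23 = 0.05606 mmol/kg
Ksp = 10^(−6.10) = 7.943×10^-7
Ω = [Ca²⁺][CO3²⁻]/Ksp = (10.1×10^-3)(5.606×10^-5) / 7.943×10^-7 = 0.713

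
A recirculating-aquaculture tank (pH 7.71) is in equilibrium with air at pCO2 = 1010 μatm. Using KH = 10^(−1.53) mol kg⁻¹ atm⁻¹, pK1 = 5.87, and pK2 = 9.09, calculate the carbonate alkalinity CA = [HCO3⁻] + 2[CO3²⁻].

CA = 2.23 mmol/kg

[CO2*] = KH · pCO2 = 10^(−1.53) × 1010×10^-6 = 2.981×10^-5 mol/kg
α₀ = 1/(1 + K1/[H⁺] + K1K2/[H⁺]²) = 1/(1 + 10^+1.84 + 10^+0.46) = 0.01369
DIC = [CO2*]/α₀ = 2.981×10^-5 / 0.01369 = 2.178 mmol/kg
CA = (α₁ + 2α₂)·DIC = (0.9468 + 2×0.03947) × 2.178 = 2.23 mmol/kg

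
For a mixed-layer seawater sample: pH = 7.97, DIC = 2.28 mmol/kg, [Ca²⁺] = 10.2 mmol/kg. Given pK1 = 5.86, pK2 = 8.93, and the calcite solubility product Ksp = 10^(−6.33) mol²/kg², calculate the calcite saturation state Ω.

Ω = 4.88

α₂ = 1 / (1 + [H⁺]/K2 + [H⁺]²/(K1K2)) = 1 / (1 + 10^+0.96 + 10^-1.15)
   = 1 / (1 + 9.1201 + 0.070795) = 1/10.191 = 0.09813
[CO3²⁻] = α₂ × DIC = 0.09813 × 2.28 = 0.2237 mmol/kg
Ksp = 10^(−6.33) = 4.677×10^-7
Ω = [Ca²⁺][CO3²⁻]/Ksp = (10.2×10^-3)(2.237×10^-4) / 4.677×10^-7 = 4.88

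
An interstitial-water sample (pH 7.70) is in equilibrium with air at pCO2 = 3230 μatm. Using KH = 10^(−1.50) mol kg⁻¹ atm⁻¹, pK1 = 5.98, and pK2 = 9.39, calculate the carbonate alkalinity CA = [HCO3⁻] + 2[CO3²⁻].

[CO2*] = KH · pCO2 = 10^(−1.50) × 3230×10^-6 = 1.021×10^-4 mol/kg
α₀ = 1/(1 + K1/[H⁺] + K1K2/[H⁺]²) = 1/(1 + 10^+1.72 + 10^+0.03) = 0.01833
DIC = [CO2*]/α₀ = 1.021×10^-4 / 0.01833 = 5.572 mmol/kg
CA = (α₁ + 2α₂)·DIC = (0.9620 + 2×0.01964) × 5.572 = 5.58 mmol/kg

CA = 5.58 mmol/kg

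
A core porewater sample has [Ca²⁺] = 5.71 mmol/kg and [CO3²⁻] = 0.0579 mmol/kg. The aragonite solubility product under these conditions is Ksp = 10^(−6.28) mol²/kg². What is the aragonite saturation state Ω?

Ksp = 10^(−6.28) = 5.248×10^-7
Ω = [Ca²⁺][CO3²⁻]/Ksp = (5.71×10^-3)(0.0579×10^-3) / 5.248×10^-7 = 0.630

Ω = 0.630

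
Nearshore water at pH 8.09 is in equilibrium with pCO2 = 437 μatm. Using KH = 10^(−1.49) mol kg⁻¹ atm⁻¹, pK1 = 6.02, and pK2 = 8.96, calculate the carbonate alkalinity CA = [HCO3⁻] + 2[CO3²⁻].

CA = 2.11 mmol/kg

[CO2*] = KH · pCO2 = 10^(−1.49) × 437×10^-6 = 1.414×10^-5 mol/kg
α₀ = 1/(1 + K1/[H⁺] + K1K2/[H⁺]²) = 1/(1 + 10^+2.07 + 10^+1.20) = 0.007444
DIC = [CO2*]/α₀ = 1.414×10^-5 / 0.007444 = 1.900 mmol/kg
CA = (α₁ + 2α₂)·DIC = (0.8746 + 2×0.1180) × 1.900 = 2.11 mmol/kg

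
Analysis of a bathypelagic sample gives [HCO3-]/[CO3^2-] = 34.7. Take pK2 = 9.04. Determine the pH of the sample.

pH = 7.50

From K2 = [H⁺][CO3^2-]/[HCO3-]:  pH = pK2 − log₁₀([HCO3-]/[CO3^2-])
log₁₀(34.7) = +1.540
pH = 9.04 − (+1.540) = 7.50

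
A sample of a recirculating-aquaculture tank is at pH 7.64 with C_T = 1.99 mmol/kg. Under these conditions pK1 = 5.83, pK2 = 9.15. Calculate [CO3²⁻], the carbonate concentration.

[CO3²⁻] = 0.0588 mmol/kg

α₂ = 1 / (1 + [H⁺]/K2 + [H⁺]²/(K1K2)) = 1 / (1 + 10^+1.51 + 10^-0.30)
   = 1 / (1 + 32.359 + 0.50119) = 1/33.861 = 0.02953
[CO3²⁻] = α₂ × DIC = 0.02953 × 1.99 = 0.0588 mmol/kg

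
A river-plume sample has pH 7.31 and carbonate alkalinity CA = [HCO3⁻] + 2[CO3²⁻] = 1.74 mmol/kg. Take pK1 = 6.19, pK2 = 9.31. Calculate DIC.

DIC = 1.85 mmol/kg

CA = [HCO3⁻] + 2[CO3²⁻] = (α₁ + 2α₂)·DIC
At pH 7.31: [H⁺]/K1 = 10^-1.12 = 0.075858, K2/[H⁺] = 10^-2.00 = 0.010000
α₁ = 1/(1 + 0.075858 + 0.010000) = 1/1.0859 = 0.9209; α₂ = α₁·K2/[H⁺] = 0.009209
α₁ + 2α₂ = 0.9393
DIC = CA / (α₁ + 2α₂) = 1.74 / 0.9393 = 1.85 mmol/kg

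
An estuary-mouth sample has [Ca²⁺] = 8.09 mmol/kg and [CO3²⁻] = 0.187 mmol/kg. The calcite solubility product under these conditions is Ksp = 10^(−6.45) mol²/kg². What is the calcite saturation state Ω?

Ω = 4.26

Ksp = 10^(−6.45) = 3.548×10^-7
Ω = [Ca²⁺][CO3²⁻]/Ksp = (8.09×10^-3)(0.187×10^-3) / 3.548×10^-7 = 4.26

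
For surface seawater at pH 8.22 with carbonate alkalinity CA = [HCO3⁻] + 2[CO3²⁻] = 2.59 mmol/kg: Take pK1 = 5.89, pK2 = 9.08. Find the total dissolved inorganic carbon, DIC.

DIC = 2.32 mmol/kg

CA = [HCO3⁻] + 2[CO3²⁻] = (α₁ + 2α₂)·DIC
At pH 8.22: [H⁺]/K1 = 10^-2.33 = 0.0046774, K2/[H⁺] = 10^-0.86 = 0.13804
α₁ = 1/(1 + 0.0046774 + 0.13804) = 1/1.1427 = 0.8751; α₂ = α₁·K2/[H⁺] = 0.1208
α₁ + 2α₂ = 1.1167
DIC = CA / (α₁ + 2α₂) = 2.59 / 1.1167 = 2.32 mmol/kg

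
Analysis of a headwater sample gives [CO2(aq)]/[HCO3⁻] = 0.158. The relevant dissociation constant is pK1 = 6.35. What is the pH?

pH = 7.15

From K1 = [H⁺][HCO3⁻]/[CO2(aq)]:  pH = pK1 − log₁₀([CO2(aq)]/[HCO3⁻])
log₁₀(0.158) = -0.801
pH = 6.35 − (-0.801) = 7.15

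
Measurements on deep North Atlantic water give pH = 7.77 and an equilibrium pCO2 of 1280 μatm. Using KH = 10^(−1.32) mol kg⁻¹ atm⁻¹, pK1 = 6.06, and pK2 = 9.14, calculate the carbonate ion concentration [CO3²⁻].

[CO3²⁻] = 0.134 mmol/kg

[CO2*] = KH · pCO2 = 10^(−1.32) × 1280×10^-6 = 6.126×10^-5 mol/kg
α₀ = 1/(1 + K1/[H⁺] + K1K2/[H⁺]²) = 1/(1 + 10^+1.71 + 10^+0.34) = 0.01836
DIC = [CO2*]/α₀ = 6.126×10^-5 / 0.01836 = 3.337 mmol/kg
[CO3²⁻] = α₂·DIC; α₂ = 0.04016, so [CO3²⁻] = 0.04016 × 3.337 = 0.134 mmol/kg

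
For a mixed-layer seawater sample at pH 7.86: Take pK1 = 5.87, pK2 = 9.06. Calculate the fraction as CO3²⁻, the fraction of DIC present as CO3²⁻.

α₂ = 1 / (1 + [H⁺]/K2 + [H⁺]²/(K1K2)) = 1 / (1 + 10^+1.20 + 10^-0.79)
   = 1 / (1 + 15.849 + 0.16218) = 1/17.011 = 0.05879

α₂ = 0.0588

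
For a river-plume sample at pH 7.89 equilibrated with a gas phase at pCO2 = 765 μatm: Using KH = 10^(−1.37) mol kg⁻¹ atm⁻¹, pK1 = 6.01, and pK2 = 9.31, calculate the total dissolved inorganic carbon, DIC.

DIC = 2.60 mmol/kg

[CO2*] = KH · pCO2 = 10^(−1.37) × 765×10^-6 = 3.263×10^-5 mol/kg
α₀ = 1/(1 + K1/[H⁺] + K1K2/[H⁺]²) = 1/(1 + 10^+1.88 + 10^+0.46) = 0.01254
DIC = [CO2*]/α₀ = 3.263×10^-5 / 0.01254 = 2.60 mmol/kg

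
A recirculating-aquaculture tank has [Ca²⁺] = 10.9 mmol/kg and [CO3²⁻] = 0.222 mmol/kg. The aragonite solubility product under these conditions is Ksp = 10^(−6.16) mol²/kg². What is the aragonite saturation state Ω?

Ksp = 10^(−6.16) = 6.918×10^-7
Ω = [Ca²⁺][CO3²⁻]/Ksp = (10.9×10^-3)(0.222×10^-3) / 6.918×10^-7 = 3.50

Ω = 3.50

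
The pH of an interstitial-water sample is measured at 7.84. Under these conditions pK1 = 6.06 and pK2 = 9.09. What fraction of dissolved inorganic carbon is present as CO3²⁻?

α₂ = 1 / (1 + [H⁺]/K2 + [H⁺]²/(K1K2)) = 1 / (1 + 10^+1.25 + 10^-0.53)
   = 1 / (1 + 17.783 + 0.29512) = 1/19.078 = 0.05242

α₂ = 0.0524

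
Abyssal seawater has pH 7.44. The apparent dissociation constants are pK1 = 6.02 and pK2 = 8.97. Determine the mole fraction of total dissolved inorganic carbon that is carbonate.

α₂ = 1 / (1 + [H⁺]/K2 + [H⁺]²/(K1K2)) = 1 / (1 + 10^+1.53 + 10^+0.11)
   = 1 / (1 + 33.884 + 1.2882) = 1/36.173 = 0.02765

α₂ = 0.0276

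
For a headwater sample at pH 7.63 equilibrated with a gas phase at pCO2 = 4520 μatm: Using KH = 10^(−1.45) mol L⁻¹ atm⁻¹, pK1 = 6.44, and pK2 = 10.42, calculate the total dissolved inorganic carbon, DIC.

[CO2*] = KH · pCO2 = 10^(−1.45) × 4520×10^-6 = 1.604×10^-4 mol/L
α₀ = 1/(1 + K1/[H⁺] + K1K2/[H⁺]²) = 1/(1 + 10^+1.19 + 10^-1.60) = 0.06056
DIC = [CO2*]/α₀ = 1.604×10^-4 / 0.06056 = 2.65 mmol/L

DIC = 2.65 mmol/L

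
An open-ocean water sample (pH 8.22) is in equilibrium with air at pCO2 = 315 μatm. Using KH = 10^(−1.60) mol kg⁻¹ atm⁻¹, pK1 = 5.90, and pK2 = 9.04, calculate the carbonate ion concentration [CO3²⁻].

[CO3²⁻] = 0.250 mmol/kg

[CO2*] = KH · pCO2 = 10^(−1.60) × 315×10^-6 = 7.912×10^-6 mol/kg
α₀ = 1/(1 + K1/[H⁺] + K1K2/[H⁺]²) = 1/(1 + 10^+2.32 + 10^+1.50) = 0.004140
DIC = [CO2*]/α₀ = 7.912×10^-6 / 0.004140 = 1.911 mmol/kg
[CO3²⁻] = α₂·DIC; α₂ = 0.1309, so [CO3²⁻] = 0.1309 × 1.911 = 0.250 mmol/kg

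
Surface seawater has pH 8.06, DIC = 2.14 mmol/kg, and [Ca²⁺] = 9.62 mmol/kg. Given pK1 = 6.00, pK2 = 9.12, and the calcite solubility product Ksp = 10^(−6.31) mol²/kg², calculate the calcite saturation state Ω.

Ω = 3.34

α₂ = 1 / (1 + [H⁺]/K2 + [H⁺]²/(K1K2)) = 1 / (1 + 10^+1.06 + 10^-1.00)
   = 1 / (1 + 11.482 + 0.10000) = 1/12.582 = 0.07948
[CO3²⁻] = α₂ × DIC = 0.07948 × 2.14 = 0.1701 mmol/kg
Ksp = 10^(−6.31) = 4.898×10^-7
Ω = [Ca²⁺][CO3²⁻]/Ksp = (9.62×10^-3)(1.701×10^-4) / 4.898×10^-7 = 3.34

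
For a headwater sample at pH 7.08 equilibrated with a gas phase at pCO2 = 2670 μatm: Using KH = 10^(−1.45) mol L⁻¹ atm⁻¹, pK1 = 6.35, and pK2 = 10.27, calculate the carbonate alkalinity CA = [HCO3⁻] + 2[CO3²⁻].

CA = 0.509 mmol/L

[CO2*] = KH · pCO2 = 10^(−1.45) × 2670×10^-6 = 9.474×10^-5 mol/L
α₀ = 1/(1 + K1/[H⁺] + K1K2/[H⁺]²) = 1/(1 + 10^+0.73 + 10^-2.46) = 0.1569
DIC = [CO2*]/α₀ = 9.474×10^-5 / 0.1569 = 0.6038 mmol/L
CA = (α₁ + 2α₂)·DIC = (0.8426 + 2×0.0005440) × 0.6038 = 0.509 mmol/L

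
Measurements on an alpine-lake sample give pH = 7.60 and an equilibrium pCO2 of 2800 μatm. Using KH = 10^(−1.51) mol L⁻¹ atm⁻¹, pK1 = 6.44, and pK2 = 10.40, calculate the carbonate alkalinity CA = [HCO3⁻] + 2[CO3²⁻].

[CO2*] = KH · pCO2 = 10^(−1.51) × 2800×10^-6 = 8.653×10^-5 mol/L
α₀ = 1/(1 + K1/[H⁺] + K1K2/[H⁺]²) = 1/(1 + 10^+1.16 + 10^-1.64) = 0.06461
DIC = [CO2*]/α₀ = 8.653×10^-5 / 0.06461 = 1.339 mmol/L
CA = (α₁ + 2α₂)·DIC = (0.9339 + 2×0.001480) × 1.339 = 1.25 mmol/L

CA = 1.25 mmol/L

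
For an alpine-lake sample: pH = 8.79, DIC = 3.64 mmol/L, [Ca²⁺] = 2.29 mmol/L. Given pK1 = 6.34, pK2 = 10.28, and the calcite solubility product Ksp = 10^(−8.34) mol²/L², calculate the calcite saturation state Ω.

α₂ = 1 / (1 + [H⁺]/K2 + [H⁺]²/(K1K2)) = 1 / (1 + 10^+1.49 + 10^-0.96)
   = 1 / (1 + 30.903 + 0.10965) = 1/32.013 = 0.03124
[CO3²⁻] = α₂ × DIC = 0.03124 × 3.64 = 0.1137 mmol/L
Ksp = 10^(−8.34) = 4.571×10^-9
Ω = [Ca²⁺][CO3²⁻]/Ksp = (2.29×10^-3)(1.137×10^-4) / 4.571×10^-9 = 57.0

Ω = 57.0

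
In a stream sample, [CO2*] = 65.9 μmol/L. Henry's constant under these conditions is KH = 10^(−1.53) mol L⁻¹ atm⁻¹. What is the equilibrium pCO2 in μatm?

KH = 10^(−1.53) = 2.951×10^-2 mol L⁻¹ atm⁻¹
pCO2 = [CO2*]/KH = 65.9×10^-6 / 2.951×10^-2 = 2.23×10^-3 atm = 2230 μatm

pCO2 = 2230 μatm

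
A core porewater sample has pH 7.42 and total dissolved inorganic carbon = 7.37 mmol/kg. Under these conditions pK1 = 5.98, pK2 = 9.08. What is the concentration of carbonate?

[CO3²⁻] = 0.152 mmol/kg

α₂ = 1 / (1 + [H⁺]/K2 + [H⁺]²/(K1K2)) = 1 / (1 + 10^+1.66 + 10^+0.22)
   = 1 / (1 + 45.709 + 1.6596) = 1/48.368 = 0.02067
[CO3²⁻] = α₂ × DIC = 0.02067 × 7.37 = 0.152 mmol/kg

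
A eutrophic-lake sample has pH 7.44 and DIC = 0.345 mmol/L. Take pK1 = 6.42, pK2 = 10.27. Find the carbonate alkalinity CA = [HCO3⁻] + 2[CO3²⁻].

CA = 0.315 mmol/L

CA = [HCO3⁻] + 2[CO3²⁻] = (α₁ + 2α₂)·DIC
At pH 7.44: [H⁺]/K1 = 10^-1.02 = 0.095499, K2/[H⁺] = 10^-2.83 = 0.0014791
α₁ = 1/(1 + 0.095499 + 0.0014791) = 1/1.0970 = 0.9116; α₂ = α₁·K2/[H⁺] = 0.001348
α₁ + 2α₂ = 0.9143
CA = 0.9143 × 0.345 = 0.315 mmol/L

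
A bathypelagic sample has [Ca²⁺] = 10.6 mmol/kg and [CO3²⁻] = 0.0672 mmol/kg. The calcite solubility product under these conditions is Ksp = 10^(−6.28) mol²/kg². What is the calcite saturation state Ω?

Ksp = 10^(−6.28) = 5.248×10^-7
Ω = [Ca²⁺][CO3²⁻]/Ksp = (10.6×10^-3)(0.0672×10^-3) / 5.248×10^-7 = 1.36

Ω = 1.36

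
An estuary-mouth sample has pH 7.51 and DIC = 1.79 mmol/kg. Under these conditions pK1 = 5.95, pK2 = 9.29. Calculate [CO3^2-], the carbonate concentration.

[CO3²⁻] = 0.0285 mmol/kg

α₂ = 1 / (1 + [H⁺]/K2 + [H⁺]²/(K1K2)) = 1 / (1 + 10^+1.78 + 10^+0.22)
   = 1 / (1 + 60.256 + 1.6596) = 1/62.916 = 0.01589
[CO3²⁻] = α₂ × DIC = 0.01589 × 1.79 = 0.0285 mmol/kg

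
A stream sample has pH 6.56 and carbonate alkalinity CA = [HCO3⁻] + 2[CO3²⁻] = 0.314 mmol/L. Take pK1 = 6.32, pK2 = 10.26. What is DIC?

DIC = 0.495 mmol/L

CA = [HCO3⁻] + 2[CO3²⁻] = (α₁ + 2α₂)·DIC
At pH 6.56: [H⁺]/K1 = 10^-0.24 = 0.57544, K2/[H⁺] = 10^-3.70 = 0.00019953
α₁ = 1/(1 + 0.57544 + 0.00019953) = 1/1.5756 = 0.6347; α₂ = α₁·K2/[H⁺] = 0.0001266
α₁ + 2α₂ = 0.6349
DIC = CA / (α₁ + 2α₂) = 0.314 / 0.6349 = 0.495 mmol/L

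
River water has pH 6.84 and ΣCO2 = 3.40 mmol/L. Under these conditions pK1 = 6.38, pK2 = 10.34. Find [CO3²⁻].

[CO3²⁻] = 0.798 μmol/L

α₂ = 1 / (1 + [H⁺]/K2 + [H⁺]²/(K1K2)) = 1 / (1 + 10^+3.50 + 10^+3.04)
   = 1 / (1 + 3162.3 + 1096.5) = 1/4259.8 = 0.0002348
[CO3²⁻] = α₂ × DIC = 0.0002348 × 3.40 = 0.000798 mmol/L = 0.798 μmol/L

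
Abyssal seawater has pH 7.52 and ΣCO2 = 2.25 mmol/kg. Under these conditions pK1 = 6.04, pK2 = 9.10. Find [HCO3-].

α₁ = 1 / (1 + [H⁺]/K1 + K2/[H⁺]) = 1 / (1 + 10^-1.48 + 10^-1.58)
   = 1 / (1 + 0.033113 + 0.026303) = 1/1.0594 = 0.9439
[HCO3⁻] = α₁ × DIC = 0.9439 × 2.25 = 2.12 mmol/kg

[HCO3⁻] = 2.12 mmol/kg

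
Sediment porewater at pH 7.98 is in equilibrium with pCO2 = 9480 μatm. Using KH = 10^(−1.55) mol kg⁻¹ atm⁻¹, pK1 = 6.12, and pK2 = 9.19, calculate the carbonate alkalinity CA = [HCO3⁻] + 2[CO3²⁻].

[CO2*] = KH · pCO2 = 10^(−1.55) × 9480×10^-6 = 2.672×10^-4 mol/kg
α₀ = 1/(1 + K1/[H⁺] + K1K2/[H⁺]²) = 1/(1 + 10^+1.86 + 10^+0.65) = 0.01284
DIC = [CO2*]/α₀ = 2.672×10^-4 / 0.01284 = 20.82 mmol/kg
CA = (α₁ + 2α₂)·DIC = (0.9298 + 2×0.05733) × 20.82 = 21.7 mmol/kg

CA = 21.7 mmol/kg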